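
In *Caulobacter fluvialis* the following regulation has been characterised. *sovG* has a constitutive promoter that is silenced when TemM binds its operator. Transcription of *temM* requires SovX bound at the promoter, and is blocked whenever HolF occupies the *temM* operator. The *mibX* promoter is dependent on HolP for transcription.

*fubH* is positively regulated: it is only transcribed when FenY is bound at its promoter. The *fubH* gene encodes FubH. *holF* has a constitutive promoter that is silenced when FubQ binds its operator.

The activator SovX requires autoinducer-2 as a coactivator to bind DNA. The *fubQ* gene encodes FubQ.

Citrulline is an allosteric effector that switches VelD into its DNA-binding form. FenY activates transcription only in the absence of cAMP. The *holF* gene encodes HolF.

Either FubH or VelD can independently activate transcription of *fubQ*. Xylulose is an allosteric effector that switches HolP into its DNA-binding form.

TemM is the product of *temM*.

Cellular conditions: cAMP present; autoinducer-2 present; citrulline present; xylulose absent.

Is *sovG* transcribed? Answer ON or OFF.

cAMP is present, so FenY is inactive.
Required activator FenY is absent, so *fubH* is not transcribed.
So FubH is not produced.
Citrulline is present, so VelD is active.
Activator VelD is present, so *fubQ* is transcribed.
So FubQ is produced and active.
With repressor FubQ bound, *holF* is not transcribed.
So HolF is not produced.
Autoinducer-2 is present, so SovX is active.
No repressor is bound and SovX is active, so *temM* is transcribed.
So TemM is produced and active.
With repressor TemM bound, *sovG* is not transcribed.

OFF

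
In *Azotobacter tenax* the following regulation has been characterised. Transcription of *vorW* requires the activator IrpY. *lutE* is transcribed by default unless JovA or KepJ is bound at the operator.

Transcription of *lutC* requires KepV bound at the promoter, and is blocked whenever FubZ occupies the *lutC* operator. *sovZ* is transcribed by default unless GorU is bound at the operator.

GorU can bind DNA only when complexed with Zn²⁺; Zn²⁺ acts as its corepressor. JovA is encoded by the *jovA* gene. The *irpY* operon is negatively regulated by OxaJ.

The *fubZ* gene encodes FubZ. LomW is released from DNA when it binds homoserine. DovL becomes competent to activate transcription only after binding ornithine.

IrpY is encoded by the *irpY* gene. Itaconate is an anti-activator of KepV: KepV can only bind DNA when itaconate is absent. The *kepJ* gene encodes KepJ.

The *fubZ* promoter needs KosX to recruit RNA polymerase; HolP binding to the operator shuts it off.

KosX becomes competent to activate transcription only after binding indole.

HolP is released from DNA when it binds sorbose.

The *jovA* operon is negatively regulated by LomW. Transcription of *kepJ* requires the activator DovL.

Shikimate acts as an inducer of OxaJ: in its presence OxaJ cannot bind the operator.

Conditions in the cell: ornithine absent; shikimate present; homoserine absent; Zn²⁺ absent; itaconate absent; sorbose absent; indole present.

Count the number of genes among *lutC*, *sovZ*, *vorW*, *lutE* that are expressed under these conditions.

Indole is present, so KosX is active.
Sorbose is absent, so HolP is active.
With repressor HolP bound, *fubZ* is not transcribed.
So FubZ is not produced.
Itaconate is absent, so KepV is active.
No repressor is bound and KepV is active, so *lutC* is transcribed.
→ *lutC* is ON.
Zn²⁺ is absent, so GorU is inactive.
With no repressor bound, *sovZ* is transcribed.
→ *sovZ* is ON.
Shikimate is present, so OxaJ is inactive.
With no repressor bound, *irpY* is transcribed.
So IrpY is produced and active.
No repressor is bound and IrpY is active, so *vorW* is transcribed.
→ *vorW* is ON.
Homoserine is absent, so LomW is active.
With repressor LomW bound, *jovA* is not transcribed.
So JovA is not produced.
Ornithine is absent, so DovL is inactive.
Required activator DovL is absent, so *kepJ* is not transcribed.
So KepJ is not produced.
With no repressor bound, *lutE* is transcribed.
→ *lutE* is ON.
4 of the 4 genes are transcribed.

4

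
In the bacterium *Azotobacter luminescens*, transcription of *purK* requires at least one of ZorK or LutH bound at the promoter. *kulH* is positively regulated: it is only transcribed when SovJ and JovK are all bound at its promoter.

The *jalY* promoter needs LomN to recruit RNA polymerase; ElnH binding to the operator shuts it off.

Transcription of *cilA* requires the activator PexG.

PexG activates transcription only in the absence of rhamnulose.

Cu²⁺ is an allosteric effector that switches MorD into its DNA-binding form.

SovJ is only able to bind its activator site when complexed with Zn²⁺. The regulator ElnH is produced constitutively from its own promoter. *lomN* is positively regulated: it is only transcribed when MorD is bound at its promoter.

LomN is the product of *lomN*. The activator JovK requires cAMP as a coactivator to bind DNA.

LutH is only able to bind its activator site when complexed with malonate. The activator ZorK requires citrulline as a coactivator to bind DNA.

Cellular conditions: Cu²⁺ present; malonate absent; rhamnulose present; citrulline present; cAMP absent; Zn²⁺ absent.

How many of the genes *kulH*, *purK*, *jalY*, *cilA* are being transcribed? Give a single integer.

Zn²⁺ is absent, so SovJ is inactive.
cAMP is absent, so JovK is inactive.
Required activator SovJ is absent, so *kulH* is not transcribed.
→ *kulH* is OFF.
Citrulline is present, so ZorK is active.
Malonate is absent, so LutH is inactive.
Activator ZorK is present, so *purK* is transcribed.
→ *purK* is ON.
Cu²⁺ is present, so MorD is active.
No repressor is bound and MorD is active, so *lomN* is transcribed.
So LomN is produced and active.
ElnH is produced constitutively and is active.
With repressor ElnH bound, *jalY* is not transcribed.
→ *jalY* is OFF.
Rhamnulose is present, so PexG is inactive.
Required activator PexG is absent, so *cilA* is not transcribed.
→ *cilA* is OFF.
1 of the 4 genes is transcribed.

1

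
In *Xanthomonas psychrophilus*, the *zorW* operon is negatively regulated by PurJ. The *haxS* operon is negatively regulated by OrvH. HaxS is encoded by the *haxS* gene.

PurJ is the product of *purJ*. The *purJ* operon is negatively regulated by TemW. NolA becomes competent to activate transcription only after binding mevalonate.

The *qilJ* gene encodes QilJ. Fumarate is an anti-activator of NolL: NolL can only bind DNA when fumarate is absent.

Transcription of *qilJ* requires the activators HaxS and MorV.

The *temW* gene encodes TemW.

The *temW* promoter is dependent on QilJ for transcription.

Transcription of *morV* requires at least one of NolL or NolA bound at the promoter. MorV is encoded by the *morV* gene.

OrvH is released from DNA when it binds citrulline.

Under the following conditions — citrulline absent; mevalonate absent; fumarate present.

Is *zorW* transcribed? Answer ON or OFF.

Citrulline is absent, so OrvH is active.
With repressor OrvH bound, *haxS* is not transcribed.
So HaxS is not produced.
Fumarate is present, so NolL is inactive.
Mevalonate is absent, so NolA is inactive.
No activator is available at the *morV* promoter, so *morV* is not transcribed.
So MorV is not produced.
Required activator HaxS is absent, so *qilJ* is not transcribed.
So QilJ is not produced.
Required activator QilJ is absent, so *temW* is not transcribed.
So TemW is not produced.
With no repressor bound, *purJ* is transcribed.
So PurJ is produced and active.
With repressor PurJ bound, *zorW* is not transcribed.

OFF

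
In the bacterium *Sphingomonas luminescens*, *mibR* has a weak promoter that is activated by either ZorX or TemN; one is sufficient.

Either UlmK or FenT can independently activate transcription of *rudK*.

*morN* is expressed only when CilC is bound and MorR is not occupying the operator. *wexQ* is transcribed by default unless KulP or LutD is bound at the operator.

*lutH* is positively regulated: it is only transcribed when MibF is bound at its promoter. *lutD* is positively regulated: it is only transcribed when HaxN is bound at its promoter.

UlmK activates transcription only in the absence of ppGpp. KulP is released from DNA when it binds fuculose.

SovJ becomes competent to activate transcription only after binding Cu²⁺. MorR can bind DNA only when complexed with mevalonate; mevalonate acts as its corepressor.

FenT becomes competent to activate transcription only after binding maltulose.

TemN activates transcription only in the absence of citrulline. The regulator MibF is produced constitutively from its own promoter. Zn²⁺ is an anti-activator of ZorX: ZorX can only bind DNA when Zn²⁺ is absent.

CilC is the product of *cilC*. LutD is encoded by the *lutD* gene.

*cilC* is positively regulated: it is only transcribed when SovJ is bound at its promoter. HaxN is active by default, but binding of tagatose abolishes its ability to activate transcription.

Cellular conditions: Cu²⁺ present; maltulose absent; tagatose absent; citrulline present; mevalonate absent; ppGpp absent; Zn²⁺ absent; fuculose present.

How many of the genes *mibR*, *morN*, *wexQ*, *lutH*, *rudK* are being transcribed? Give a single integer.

4

Zn²⁺ is absent, so ZorX is active.
Citrulline is present, so TemN is inactive.
Activator ZorX is present, so *mibR* is transcribed.
→ *mibR* is ON.
Mevalonate is absent, so MorR is inactive.
Cu²⁺ is present, so SovJ is active.
No repressor is bound and SovJ is active, so *cilC* is transcribed.
So CilC is produced and active.
No repressor is bound and CilC is active, so *morN* is transcribed.
→ *morN* is ON.
Fuculose is present, so KulP is inactive.
Tagatose is absent, so HaxN is active.
No repressor is bound and HaxN is active, so *lutD* is transcribed.
So LutD is produced and active.
With repressor LutD bound, *wexQ* is not transcribed.
→ *wexQ* is OFF.
MibF is produced constitutively and is active.
No repressor is bound and MibF is active, so *lutH* is transcribed.
→ *lutH* is ON.
ppGpp is absent, so UlmK is active.
Maltulose is absent, so FenT is inactive.
Activator UlmK is present, so *rudK* is transcribed.
→ *rudK* is ON.
4 of the 5 genes are transcribed.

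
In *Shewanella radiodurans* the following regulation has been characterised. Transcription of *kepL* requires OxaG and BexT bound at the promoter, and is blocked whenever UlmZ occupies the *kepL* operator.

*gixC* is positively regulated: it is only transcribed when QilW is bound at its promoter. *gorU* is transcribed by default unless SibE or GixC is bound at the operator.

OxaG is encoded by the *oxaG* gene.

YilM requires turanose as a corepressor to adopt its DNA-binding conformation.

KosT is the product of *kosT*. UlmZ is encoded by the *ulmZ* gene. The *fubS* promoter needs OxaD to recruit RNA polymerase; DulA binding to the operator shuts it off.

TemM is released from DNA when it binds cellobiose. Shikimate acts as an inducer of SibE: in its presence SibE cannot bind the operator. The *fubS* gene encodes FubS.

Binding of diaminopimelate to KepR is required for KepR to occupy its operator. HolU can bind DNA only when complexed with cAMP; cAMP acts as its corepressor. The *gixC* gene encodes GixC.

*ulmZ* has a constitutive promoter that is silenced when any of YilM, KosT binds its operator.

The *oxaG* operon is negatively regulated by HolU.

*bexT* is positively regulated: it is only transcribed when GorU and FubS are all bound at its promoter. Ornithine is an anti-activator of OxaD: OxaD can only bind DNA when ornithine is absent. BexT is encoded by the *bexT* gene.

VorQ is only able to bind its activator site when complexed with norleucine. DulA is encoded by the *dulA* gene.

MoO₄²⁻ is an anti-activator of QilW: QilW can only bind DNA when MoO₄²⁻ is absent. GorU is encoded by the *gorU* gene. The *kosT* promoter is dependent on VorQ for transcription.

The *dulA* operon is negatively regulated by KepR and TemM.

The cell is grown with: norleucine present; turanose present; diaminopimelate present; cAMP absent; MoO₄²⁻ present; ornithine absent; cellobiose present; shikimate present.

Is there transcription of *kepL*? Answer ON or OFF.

cAMP is absent, so HolU is inactive.
With no repressor bound, *oxaG* is transcribed.
So OxaG is produced and active.
Turanose is present, so YilM is active.
Norleucine is present, so VorQ is active.
No repressor is bound and VorQ is active, so *kosT* is transcribed.
So KosT is produced and active.
With repressor YilM bound, *ulmZ* is not transcribed.
So UlmZ is not produced.
Shikimate is present, so SibE is inactive.
MoO₄²⁻ is present, so QilW is inactive.
Required activator QilW is absent, so *gixC* is not transcribed.
So GixC is not produced.
With no repressor bound, *gorU* is transcribed.
So GorU is produced and active.
Diaminopimelate is present, so KepR is active.
Cellobiose is present, so TemM is inactive.
With repressor KepR bound, *dulA* is not transcribed.
So DulA is not produced.
Ornithine is absent, so OxaD is active.
No repressor is bound and OxaD is active, so *fubS* is transcribed.
So FubS is produced and active.
No repressor is bound and GorU and FubS are active, so *bexT* is transcribed.
So BexT is produced and active.
No repressor is bound and OxaG and BexT are active, so *kepL* is transcribed.

ON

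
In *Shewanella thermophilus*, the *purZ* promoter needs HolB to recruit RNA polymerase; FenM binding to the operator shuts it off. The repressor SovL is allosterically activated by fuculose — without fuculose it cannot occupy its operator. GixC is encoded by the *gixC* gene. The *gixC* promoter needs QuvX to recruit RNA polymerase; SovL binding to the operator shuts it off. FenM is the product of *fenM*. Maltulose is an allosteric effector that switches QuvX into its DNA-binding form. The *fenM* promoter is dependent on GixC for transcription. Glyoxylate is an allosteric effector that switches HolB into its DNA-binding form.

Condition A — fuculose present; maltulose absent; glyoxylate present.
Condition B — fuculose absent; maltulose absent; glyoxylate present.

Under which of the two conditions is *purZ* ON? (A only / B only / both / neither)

both

Condition A:
Fuculose is present, so SovL is active.
Maltulose is absent, so QuvX is inactive.
With repressor SovL bound, *gixC* is not transcribed.
So GixC is not produced.
Required activator GixC is absent, so *fenM* is not transcribed.
So FenM is not produced.
Glyoxylate is present, so HolB is active.
No repressor is bound and HolB is active, so *purZ* is transcribed.
→ *purZ* is ON in A.
Condition B:
Fuculose is absent, so SovL is inactive.
Maltulose is absent, so QuvX is inactive.
Required activator QuvX is absent, so *gixC* is not transcribed.
So GixC is not produced.
Required activator GixC is absent, so *fenM* is not transcribed.
So FenM is not produced.
Glyoxylate is present, so HolB is active.
No repressor is bound and HolB is active, so *purZ* is transcribed.
→ *purZ* is ON in B.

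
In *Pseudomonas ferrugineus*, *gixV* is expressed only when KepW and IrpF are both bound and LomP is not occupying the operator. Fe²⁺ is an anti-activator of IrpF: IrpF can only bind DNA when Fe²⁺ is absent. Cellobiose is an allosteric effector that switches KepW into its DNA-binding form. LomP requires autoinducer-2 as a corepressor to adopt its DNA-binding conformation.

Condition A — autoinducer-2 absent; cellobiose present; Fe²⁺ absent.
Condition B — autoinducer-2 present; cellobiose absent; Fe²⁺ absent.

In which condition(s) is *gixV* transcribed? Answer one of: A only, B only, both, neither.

A only

Condition A:
Autoinducer-2 is absent, so LomP is inactive.
Cellobiose is present, so KepW is active.
Fe²⁺ is absent, so IrpF is active.
No repressor is bound and KepW and IrpF are active, so *gixV* is transcribed.
→ *gixV* is ON in A.
Condition B:
Autoinducer-2 is present, so LomP is active.
Cellobiose is absent, so KepW is inactive.
Fe²⁺ is absent, so IrpF is active.
With repressor LomP bound, *gixV* is not transcribed.
→ *gixV* is OFF in B.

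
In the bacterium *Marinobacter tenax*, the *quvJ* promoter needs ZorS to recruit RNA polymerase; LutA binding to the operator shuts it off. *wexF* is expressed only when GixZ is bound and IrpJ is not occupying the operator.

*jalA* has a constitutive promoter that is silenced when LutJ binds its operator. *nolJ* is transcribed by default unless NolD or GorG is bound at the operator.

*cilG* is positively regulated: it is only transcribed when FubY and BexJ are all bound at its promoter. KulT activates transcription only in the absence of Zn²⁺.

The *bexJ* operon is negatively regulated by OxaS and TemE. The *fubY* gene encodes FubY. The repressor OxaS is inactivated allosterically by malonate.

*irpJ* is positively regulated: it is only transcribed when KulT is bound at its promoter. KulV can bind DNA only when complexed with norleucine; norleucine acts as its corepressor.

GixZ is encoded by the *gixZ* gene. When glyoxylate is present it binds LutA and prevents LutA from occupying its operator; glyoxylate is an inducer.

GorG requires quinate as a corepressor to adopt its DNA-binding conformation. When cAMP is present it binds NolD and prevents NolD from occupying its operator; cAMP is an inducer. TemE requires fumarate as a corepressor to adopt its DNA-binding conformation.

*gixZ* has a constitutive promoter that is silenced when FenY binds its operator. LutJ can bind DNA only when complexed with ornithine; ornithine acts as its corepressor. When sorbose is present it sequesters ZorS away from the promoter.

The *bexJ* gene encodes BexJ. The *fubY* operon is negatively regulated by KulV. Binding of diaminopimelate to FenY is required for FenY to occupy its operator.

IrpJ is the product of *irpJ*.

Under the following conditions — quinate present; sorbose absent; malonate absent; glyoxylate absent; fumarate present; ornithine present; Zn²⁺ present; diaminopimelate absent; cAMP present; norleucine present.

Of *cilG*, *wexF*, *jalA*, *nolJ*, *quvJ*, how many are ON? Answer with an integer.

Norleucine is present, so KulV is active.
With repressor KulV bound, *fubY* is not transcribed.
So FubY is not produced.
Malonate is absent, so OxaS is active.
Fumarate is present, so TemE is active.
With repressor OxaS bound, *bexJ* is not transcribed.
So BexJ is not produced.
Required activator FubY is absent, so *cilG* is not transcribed.
→ *cilG* is OFF.
Diaminopimelate is absent, so FenY is inactive.
With no repressor bound, *gixZ* is transcribed.
So GixZ is produced and active.
Zn²⁺ is present, so KulT is inactive.
Required activator KulT is absent, so *irpJ* is not transcribed.
So IrpJ is not produced.
No repressor is bound and GixZ is active, so *wexF* is transcribed.
→ *wexF* is ON.
Ornithine is present, so LutJ is active.
With repressor LutJ bound, *jalA* is not transcribed.
→ *jalA* is OFF.
cAMP is present, so NolD is inactive.
Quinate is present, so GorG is active.
With repressor GorG bound, *nolJ* is not transcribed.
→ *nolJ* is OFF.
Sorbose is absent, so ZorS is active.
Glyoxylate is absent, so LutA is active.
With repressor LutA bound, *quvJ* is not transcribed.
→ *quvJ* is OFF.
1 of the 5 genes is transcribed.

1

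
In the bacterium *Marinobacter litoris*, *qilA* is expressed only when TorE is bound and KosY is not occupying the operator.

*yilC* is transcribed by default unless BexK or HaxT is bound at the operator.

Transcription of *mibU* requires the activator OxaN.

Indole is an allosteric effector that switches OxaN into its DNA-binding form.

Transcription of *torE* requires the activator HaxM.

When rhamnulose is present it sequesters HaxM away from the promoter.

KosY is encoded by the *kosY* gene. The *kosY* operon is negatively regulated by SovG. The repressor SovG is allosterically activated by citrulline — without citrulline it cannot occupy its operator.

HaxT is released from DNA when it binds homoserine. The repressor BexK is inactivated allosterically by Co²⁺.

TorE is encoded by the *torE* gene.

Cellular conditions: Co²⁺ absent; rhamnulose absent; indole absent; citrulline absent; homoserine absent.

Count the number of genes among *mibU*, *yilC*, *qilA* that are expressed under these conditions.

Indole is absent, so OxaN is inactive.
Required activator OxaN is absent, so *mibU* is not transcribed.
→ *mibU* is OFF.
Co²⁺ is absent, so BexK is active.
Homoserine is absent, so HaxT is active.
With repressor BexK bound, *yilC* is not transcribed.
→ *yilC* is OFF.
Citrulline is absent, so SovG is inactive.
With no repressor bound, *kosY* is transcribed.
So KosY is produced and active.
Rhamnulose is absent, so HaxM is active.
No repressor is bound and HaxM is active, so *torE* is transcribed.
So TorE is produced and active.
With repressor KosY bound, *qilA* is not transcribed.
→ *qilA* is OFF.
0 of the 3 genes are transcribed.

0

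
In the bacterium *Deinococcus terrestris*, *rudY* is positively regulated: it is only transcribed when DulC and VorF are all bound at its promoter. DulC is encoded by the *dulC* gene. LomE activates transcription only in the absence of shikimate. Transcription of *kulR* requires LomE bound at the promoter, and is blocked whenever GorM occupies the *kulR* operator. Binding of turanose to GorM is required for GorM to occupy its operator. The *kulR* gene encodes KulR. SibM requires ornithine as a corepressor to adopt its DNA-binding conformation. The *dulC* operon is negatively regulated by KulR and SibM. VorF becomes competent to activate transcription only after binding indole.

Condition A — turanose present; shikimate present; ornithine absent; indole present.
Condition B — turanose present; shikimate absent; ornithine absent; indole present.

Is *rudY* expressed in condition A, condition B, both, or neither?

Condition A:
Turanose is present, so GorM is active.
Shikimate is present, so LomE is inactive.
With repressor GorM bound, *kulR* is not transcribed.
So KulR is not produced.
Ornithine is absent, so SibM is inactive.
With no repressor bound, *dulC* is transcribed.
So DulC is produced and active.
Indole is present, so VorF is active.
No repressor is bound and DulC and VorF are active, so *rudY* is transcribed.
→ *rudY* is ON in A.
Condition B:
Turanose is present, so GorM is active.
Shikimate is absent, so LomE is active.
With repressor GorM bound, *kulR* is not transcribed.
So KulR is not produced.
Ornithine is absent, so SibM is inactive.
With no repressor bound, *dulC* is transcribed.
So DulC is produced and active.
Indole is present, so VorF is active.
No repressor is bound and DulC and VorF are active, so *rudY* is transcribed.
→ *rudY* is ON in B.

both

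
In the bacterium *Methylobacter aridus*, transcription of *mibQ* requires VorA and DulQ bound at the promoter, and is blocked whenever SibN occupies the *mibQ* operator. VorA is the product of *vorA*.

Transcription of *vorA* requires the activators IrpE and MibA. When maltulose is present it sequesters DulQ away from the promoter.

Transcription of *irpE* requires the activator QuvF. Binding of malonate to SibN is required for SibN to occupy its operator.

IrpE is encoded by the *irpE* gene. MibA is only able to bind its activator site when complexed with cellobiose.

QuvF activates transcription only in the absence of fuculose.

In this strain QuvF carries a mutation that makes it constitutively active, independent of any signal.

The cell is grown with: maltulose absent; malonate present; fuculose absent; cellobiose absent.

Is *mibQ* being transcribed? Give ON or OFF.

Malonate is present, so SibN is active.
QuvF is constitutively active in this strain.
No repressor is bound and QuvF is active, so *irpE* is transcribed.
So IrpE is produced and active.
Cellobiose is absent, so MibA is inactive.
Required activator MibA is absent, so *vorA* is not transcribed.
So VorA is not produced.
Maltulose is absent, so DulQ is active.
With repressor SibN bound, *mibQ* is not transcribed.

OFF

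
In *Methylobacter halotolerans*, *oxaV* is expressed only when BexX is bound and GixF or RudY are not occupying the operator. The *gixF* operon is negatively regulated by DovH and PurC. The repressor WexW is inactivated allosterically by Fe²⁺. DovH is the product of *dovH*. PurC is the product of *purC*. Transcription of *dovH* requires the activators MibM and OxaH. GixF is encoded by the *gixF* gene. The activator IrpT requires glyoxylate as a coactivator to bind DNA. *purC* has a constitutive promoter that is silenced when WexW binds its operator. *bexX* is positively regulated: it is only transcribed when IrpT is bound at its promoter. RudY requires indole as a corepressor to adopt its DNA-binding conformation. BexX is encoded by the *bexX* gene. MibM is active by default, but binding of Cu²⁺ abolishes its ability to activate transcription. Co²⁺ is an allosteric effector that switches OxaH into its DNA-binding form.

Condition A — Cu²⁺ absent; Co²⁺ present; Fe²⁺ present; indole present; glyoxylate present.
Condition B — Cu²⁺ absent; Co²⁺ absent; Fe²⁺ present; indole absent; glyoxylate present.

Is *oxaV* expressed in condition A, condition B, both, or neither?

Condition A:
Cu²⁺ is absent, so MibM is active.
Co²⁺ is present, so OxaH is active.
No repressor is bound and MibM and OxaH are active, so *dovH* is transcribed.
So DovH is produced and active.
Fe²⁺ is present, so WexW is inactive.
With no repressor bound, *purC* is transcribed.
So PurC is produced and active.
With repressor DovH bound, *gixF* is not transcribed.
So GixF is not produced.
Indole is present, so RudY is active.
Glyoxylate is present, so IrpT is active.
No repressor is bound and IrpT is active, so *bexX* is transcribed.
So BexX is produced and active.
With repressor RudY bound, *oxaV* is not transcribed.
→ *oxaV* is OFF in A.
Condition B:
Cu²⁺ is absent, so MibM is active.
Co²⁺ is absent, so OxaH is inactive.
Required activator OxaH is absent, so *dovH* is not transcribed.
So DovH is not produced.
Fe²⁺ is present, so WexW is inactive.
With no repressor bound, *purC* is transcribed.
So PurC is produced and active.
With repressor PurC bound, *gixF* is not transcribed.
So GixF is not produced.
Indole is absent, so RudY is inactive.
Glyoxylate is present, so IrpT is active.
No repressor is bound and IrpT is active, so *bexX* is transcribed.
So BexX is produced and active.
No repressor is bound and BexX is active, so *oxaV* is transcribed.
→ *oxaV* is ON in B.

B only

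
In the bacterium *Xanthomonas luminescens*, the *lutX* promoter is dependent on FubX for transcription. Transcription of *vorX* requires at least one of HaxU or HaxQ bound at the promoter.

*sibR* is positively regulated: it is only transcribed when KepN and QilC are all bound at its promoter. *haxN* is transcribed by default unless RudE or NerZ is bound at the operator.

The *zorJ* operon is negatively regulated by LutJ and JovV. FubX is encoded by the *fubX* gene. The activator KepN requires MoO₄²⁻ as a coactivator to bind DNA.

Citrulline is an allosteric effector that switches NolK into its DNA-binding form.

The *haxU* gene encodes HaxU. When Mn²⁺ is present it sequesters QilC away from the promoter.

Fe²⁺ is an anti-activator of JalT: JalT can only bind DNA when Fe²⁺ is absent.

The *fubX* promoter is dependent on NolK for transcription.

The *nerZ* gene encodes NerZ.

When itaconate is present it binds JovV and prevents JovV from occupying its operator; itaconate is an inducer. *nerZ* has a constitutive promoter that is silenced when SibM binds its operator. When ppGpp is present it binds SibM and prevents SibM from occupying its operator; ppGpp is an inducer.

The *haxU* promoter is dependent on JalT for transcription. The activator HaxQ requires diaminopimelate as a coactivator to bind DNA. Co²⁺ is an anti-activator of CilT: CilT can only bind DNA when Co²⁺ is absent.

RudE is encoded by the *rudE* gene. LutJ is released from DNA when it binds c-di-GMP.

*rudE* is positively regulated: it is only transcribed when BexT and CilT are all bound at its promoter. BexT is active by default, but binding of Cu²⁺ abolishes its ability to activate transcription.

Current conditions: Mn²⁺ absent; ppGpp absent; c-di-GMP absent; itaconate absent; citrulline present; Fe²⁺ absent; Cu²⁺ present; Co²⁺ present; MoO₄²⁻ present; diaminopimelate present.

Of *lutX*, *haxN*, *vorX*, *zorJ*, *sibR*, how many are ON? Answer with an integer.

Citrulline is present, so NolK is active.
No repressor is bound and NolK is active, so *fubX* is transcribed.
So FubX is produced and active.
No repressor is bound and FubX is active, so *lutX* is transcribed.
→ *lutX* is ON.
Cu²⁺ is present, so BexT is inactive.
Co²⁺ is present, so CilT is inactive.
Required activator BexT is absent, so *rudE* is not transcribed.
So RudE is not produced.
ppGpp is absent, so SibM is active.
With repressor SibM bound, *nerZ* is not transcribed.
So NerZ is not produced.
With no repressor bound, *haxN* is transcribed.
→ *haxN* is ON.
Fe²⁺ is absent, so JalT is active.
No repressor is bound and JalT is active, so *haxU* is transcribed.
So HaxU is produced and active.
Diaminopimelate is present, so HaxQ is active.
Activator HaxU is present, so *vorX* is transcribed.
→ *vorX* is ON.
c-di-GMP is absent, so LutJ is active.
Itaconate is absent, so JovV is active.
With repressor LutJ bound, *zorJ* is not transcribed.
→ *zorJ* is OFF.
MoO₄²⁻ is present, so KepN is active.
Mn²⁺ is absent, so QilC is active.
No repressor is bound and KepN and QilC are active, so *sibR* is transcribed.
→ *sibR* is ON.
4 of the 5 genes are transcribed.

4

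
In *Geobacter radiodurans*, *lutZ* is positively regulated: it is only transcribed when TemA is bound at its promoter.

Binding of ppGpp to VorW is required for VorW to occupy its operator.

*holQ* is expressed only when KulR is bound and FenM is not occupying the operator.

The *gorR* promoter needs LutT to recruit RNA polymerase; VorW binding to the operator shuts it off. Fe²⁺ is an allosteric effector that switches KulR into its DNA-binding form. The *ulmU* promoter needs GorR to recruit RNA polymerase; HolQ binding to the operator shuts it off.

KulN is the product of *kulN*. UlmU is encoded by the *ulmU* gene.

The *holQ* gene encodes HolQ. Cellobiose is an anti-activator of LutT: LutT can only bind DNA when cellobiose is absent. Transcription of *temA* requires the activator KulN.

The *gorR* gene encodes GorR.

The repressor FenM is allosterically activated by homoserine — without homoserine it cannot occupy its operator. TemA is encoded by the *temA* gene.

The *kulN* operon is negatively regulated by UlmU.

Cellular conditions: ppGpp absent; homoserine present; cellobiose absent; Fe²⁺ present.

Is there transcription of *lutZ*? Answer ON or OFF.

Fe²⁺ is present, so KulR is active.
Homoserine is present, so FenM is active.
With repressor FenM bound, *holQ* is not transcribed.
So HolQ is not produced.
ppGpp is absent, so VorW is inactive.
Cellobiose is absent, so LutT is active.
No repressor is bound and LutT is active, so *gorR* is transcribed.
So GorR is produced and active.
No repressor is bound and GorR is active, so *ulmU* is transcribed.
So UlmU is produced and active.
With repressor UlmU bound, *kulN* is not transcribed.
So KulN is not produced.
Required activator KulN is absent, so *temA* is not transcribed.
So TemA is not produced.
Required activator TemA is absent, so *lutZ* is not transcribed.

OFF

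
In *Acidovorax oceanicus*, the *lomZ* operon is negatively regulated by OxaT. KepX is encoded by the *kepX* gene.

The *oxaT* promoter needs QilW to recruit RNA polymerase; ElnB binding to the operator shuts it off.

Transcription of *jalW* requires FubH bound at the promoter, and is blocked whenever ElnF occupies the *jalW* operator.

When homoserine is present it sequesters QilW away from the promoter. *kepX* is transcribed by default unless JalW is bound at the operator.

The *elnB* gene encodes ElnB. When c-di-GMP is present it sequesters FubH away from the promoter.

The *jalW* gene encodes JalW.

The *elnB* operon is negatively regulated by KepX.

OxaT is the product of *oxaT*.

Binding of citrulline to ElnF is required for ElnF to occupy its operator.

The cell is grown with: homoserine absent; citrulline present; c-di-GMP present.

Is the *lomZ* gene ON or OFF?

OFF

c-di-GMP is present, so FubH is inactive.
Citrulline is present, so ElnF is active.
With repressor ElnF bound, *jalW* is not transcribed.
So JalW is not produced.
With no repressor bound, *kepX* is transcribed.
So KepX is produced and active.
With repressor KepX bound, *elnB* is not transcribed.
So ElnB is not produced.
Homoserine is absent, so QilW is active.
No repressor is bound and QilW is active, so *oxaT* is transcribed.
So OxaT is produced and active.
With repressor OxaT bound, *lomZ* is not transcribed.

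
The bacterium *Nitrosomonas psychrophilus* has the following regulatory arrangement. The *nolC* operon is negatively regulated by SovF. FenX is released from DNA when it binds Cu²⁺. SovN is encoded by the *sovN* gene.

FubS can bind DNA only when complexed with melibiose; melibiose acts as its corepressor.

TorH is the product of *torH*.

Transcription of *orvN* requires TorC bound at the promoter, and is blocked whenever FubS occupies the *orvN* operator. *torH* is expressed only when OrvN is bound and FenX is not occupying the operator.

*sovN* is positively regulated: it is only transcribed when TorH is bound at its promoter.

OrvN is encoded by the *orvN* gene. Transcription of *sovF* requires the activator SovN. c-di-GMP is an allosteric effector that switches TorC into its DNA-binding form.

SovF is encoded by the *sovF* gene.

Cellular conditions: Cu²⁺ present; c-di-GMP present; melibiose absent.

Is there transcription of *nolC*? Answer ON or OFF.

c-di-GMP is present, so TorC is active.
Melibiose is absent, so FubS is inactive.
No repressor is bound and TorC is active, so *orvN* is transcribed.
So OrvN is produced and active.
Cu²⁺ is present, so FenX is inactive.
No repressor is bound and OrvN is active, so *torH* is transcribed.
So TorH is produced and active.
No repressor is bound and TorH is active, so *sovN* is transcribed.
So SovN is produced and active.
No repressor is bound and SovN is active, so *sovF* is transcribed.
So SovF is produced and active.
With repressor SovF bound, *nolC* is not transcribed.

OFF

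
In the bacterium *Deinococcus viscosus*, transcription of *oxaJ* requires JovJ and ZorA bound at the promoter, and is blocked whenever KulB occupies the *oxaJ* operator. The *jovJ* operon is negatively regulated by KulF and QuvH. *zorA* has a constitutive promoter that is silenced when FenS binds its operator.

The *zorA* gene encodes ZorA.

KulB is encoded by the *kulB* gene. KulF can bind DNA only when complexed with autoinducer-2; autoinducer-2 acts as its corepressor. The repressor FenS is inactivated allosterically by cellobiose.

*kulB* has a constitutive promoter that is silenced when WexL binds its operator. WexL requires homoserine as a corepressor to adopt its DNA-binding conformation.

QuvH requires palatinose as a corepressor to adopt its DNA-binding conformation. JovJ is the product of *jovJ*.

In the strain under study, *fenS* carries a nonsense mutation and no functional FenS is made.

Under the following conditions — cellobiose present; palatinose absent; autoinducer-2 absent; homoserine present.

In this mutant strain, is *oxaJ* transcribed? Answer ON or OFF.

ON

Homoserine is present, so WexL is active.
With repressor WexL bound, *kulB* is not transcribed.
So KulB is not produced.
Autoinducer-2 is absent, so KulF is inactive.
Palatinose is absent, so QuvH is inactive.
With no repressor bound, *jovJ* is transcribed.
So JovJ is produced and active.
FenS is non-functional in this strain, so it has no effect.
With no repressor bound, *zorA* is transcribed.
So ZorA is produced and active.
No repressor is bound and JovJ and ZorA are active, so *oxaJ* is transcribed.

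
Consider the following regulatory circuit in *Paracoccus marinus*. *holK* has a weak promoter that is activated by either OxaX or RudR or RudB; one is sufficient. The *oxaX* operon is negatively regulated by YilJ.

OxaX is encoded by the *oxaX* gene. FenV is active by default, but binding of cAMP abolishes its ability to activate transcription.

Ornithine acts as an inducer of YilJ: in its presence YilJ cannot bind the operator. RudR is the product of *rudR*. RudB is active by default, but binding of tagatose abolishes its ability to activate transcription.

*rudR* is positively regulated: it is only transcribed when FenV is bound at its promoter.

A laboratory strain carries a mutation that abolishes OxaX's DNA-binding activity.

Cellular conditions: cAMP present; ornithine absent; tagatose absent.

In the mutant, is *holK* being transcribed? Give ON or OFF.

OxaX is non-functional in this strain, so it has no effect.
cAMP is present, so FenV is inactive.
Required activator FenV is absent, so *rudR* is not transcribed.
So RudR is not produced.
Tagatose is absent, so RudB is active.
Activator RudB is present, so *holK* is transcribed.

ON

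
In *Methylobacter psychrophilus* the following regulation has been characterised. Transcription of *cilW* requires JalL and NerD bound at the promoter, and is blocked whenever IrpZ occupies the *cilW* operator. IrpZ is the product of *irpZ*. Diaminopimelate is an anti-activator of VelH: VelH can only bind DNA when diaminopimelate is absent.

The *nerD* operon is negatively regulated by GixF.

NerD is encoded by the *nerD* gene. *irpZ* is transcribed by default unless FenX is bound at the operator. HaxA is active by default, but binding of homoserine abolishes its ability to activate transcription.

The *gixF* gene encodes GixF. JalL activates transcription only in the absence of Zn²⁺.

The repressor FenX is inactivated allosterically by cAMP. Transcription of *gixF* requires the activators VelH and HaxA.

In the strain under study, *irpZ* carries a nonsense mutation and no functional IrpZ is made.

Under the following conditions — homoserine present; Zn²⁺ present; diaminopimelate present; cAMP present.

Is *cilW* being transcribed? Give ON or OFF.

OFF

Zn²⁺ is present, so JalL is inactive.
IrpZ is non-functional in this strain, so it has no effect.
Diaminopimelate is present, so VelH is inactive.
Homoserine is present, so HaxA is inactive.
Required activator VelH is absent, so *gixF* is not transcribed.
So GixF is not produced.
With no repressor bound, *nerD* is transcribed.
So NerD is produced and active.
Required activator JalL is absent, so *cilW* is not transcribed.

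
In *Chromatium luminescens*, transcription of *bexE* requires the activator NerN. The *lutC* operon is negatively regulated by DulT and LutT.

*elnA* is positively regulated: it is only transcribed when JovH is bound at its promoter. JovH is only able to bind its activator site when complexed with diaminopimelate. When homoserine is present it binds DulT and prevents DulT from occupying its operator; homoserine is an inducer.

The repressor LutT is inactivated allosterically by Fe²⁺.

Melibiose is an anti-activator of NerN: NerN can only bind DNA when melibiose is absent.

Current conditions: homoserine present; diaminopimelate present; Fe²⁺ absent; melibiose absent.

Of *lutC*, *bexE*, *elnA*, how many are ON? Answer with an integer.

2

Homoserine is present, so DulT is inactive.
Fe²⁺ is absent, so LutT is active.
With repressor LutT bound, *lutC* is not transcribed.
→ *lutC* is OFF.
Melibiose is absent, so NerN is active.
No repressor is bound and NerN is active, so *bexE* is transcribed.
→ *bexE* is ON.
Diaminopimelate is present, so JovH is active.
No repressor is bound and JovH is active, so *elnA* is transcribed.
→ *elnA* is ON.
2 of the 3 genes are transcribed.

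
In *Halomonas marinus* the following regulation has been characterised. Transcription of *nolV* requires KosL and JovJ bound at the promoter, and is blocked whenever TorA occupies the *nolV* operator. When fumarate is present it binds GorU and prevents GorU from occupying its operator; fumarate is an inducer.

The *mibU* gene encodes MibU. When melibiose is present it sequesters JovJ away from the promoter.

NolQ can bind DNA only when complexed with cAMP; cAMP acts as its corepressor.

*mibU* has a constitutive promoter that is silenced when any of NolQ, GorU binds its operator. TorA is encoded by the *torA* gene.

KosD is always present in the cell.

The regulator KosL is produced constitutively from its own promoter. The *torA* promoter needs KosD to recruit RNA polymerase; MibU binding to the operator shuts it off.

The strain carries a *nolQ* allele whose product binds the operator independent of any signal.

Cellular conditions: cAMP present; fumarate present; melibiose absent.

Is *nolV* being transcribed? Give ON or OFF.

OFF

NolQ is constitutively active in this strain.
Fumarate is present, so GorU is inactive.
With repressor NolQ bound, *mibU* is not transcribed.
So MibU is not produced.
KosD is produced constitutively and is active.
No repressor is bound and KosD is active, so *torA* is transcribed.
So TorA is produced and active.
KosL is produced constitutively and is active.
Melibiose is absent, so JovJ is active.
With repressor TorA bound, *nolV* is not transcribed.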